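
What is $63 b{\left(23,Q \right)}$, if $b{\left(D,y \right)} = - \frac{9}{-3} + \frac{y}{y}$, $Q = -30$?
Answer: $252$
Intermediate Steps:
$b{\left(D,y \right)} = 4$ ($b{\left(D,y \right)} = \left(-9\right) \left(- \frac{1}{3}\right) + 1 = 3 + 1 = 4$)
$63 b{\left(23,Q \right)} = 63 \cdot 4 = 252$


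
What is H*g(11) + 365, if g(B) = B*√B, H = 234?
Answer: 365 + 2574*√11 ≈ 8902.0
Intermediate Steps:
g(B) = B^(3/2)
H*g(11) + 365 = 234*11^(3/2) + 365 = 234*(11*√11) + 365 = 2574*√11 + 365 = 365 + 2574*√11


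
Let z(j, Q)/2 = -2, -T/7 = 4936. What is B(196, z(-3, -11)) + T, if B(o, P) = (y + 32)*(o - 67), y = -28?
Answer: -34036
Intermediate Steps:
T = -34552 (T = -7*4936 = -34552)
z(j, Q) = -4 (z(j, Q) = 2*(-2) = -4)
B(o, P) = -268 + 4*o (B(o, P) = (-28 + 32)*(o - 67) = 4*(-67 + o) = -268 + 4*o)
B(196, z(-3, -11)) + T = (-268 + 4*196) - 34552 = (-268 + 784) - 34552 = 516 - 34552 = -34036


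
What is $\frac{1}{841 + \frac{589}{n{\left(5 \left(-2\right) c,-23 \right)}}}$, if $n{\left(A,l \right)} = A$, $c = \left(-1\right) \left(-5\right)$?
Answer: $\frac{50}{41461} \approx 0.001206$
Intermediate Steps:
$c = 5$
$\frac{1}{841 + \frac{589}{n{\left(5 \left(-2\right) c,-23 \right)}}} = \frac{1}{841 + \frac{589}{5 \left(-2\right) 5}} = \frac{1}{841 + \frac{589}{\left(-10\right) 5}} = \frac{1}{841 + \frac{589}{-50}} = \frac{1}{841 + 589 \left(- \frac{1}{50}\right)} = \frac{1}{841 - \frac{589}{50}} = \frac{1}{\frac{41461}{50}} = \frac{50}{41461}$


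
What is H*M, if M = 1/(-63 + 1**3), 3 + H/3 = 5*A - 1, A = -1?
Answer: 27/62 ≈ 0.43548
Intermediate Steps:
H = -27 (H = -9 + 3*(5*(-1) - 1) = -9 + 3*(-5 - 1) = -9 + 3*(-6) = -9 - 18 = -27)
M = -1/62 (M = 1/(-63 + 1) = 1/(-62) = -1/62 ≈ -0.016129)
H*M = -27*(-1/62) = 27/62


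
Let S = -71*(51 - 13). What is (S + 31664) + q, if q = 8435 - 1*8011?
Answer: 29390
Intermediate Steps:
q = 424 (q = 8435 - 8011 = 424)
S = -2698 (S = -71*38 = -2698)
(S + 31664) + q = (-2698 + 31664) + 424 = 28966 + 424 = 29390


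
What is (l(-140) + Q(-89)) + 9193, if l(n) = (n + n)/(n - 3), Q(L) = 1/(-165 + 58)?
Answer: 140691910/15301 ≈ 9195.0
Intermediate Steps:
Q(L) = -1/107 (Q(L) = 1/(-107) = -1/107)
l(n) = 2*n/(-3 + n) (l(n) = (2*n)/(-3 + n) = 2*n/(-3 + n))
(l(-140) + Q(-89)) + 9193 = (2*(-140)/(-3 - 140) - 1/107) + 9193 = (2*(-140)/(-143) - 1/107) + 9193 = (2*(-140)*(-1/143) - 1/107) + 9193 = (280/143 - 1/107) + 9193 = 29817/15301 + 9193 = 140691910/15301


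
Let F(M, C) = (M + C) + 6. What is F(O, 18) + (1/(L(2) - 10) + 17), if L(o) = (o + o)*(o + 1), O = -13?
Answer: 57/2 ≈ 28.500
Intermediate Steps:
F(M, C) = 6 + C + M (F(M, C) = (C + M) + 6 = 6 + C + M)
L(o) = 2*o*(1 + o) (L(o) = (2*o)*(1 + o) = 2*o*(1 + o))
F(O, 18) + (1/(L(2) - 10) + 17) = (6 + 18 - 13) + (1/(2*2*(1 + 2) - 10) + 17) = 11 + (1/(2*2*3 - 10) + 17) = 11 + (1/(12 - 10) + 17) = 11 + (1/2 + 17) = 11 + (½ + 17) = 11 + 35/2 = 57/2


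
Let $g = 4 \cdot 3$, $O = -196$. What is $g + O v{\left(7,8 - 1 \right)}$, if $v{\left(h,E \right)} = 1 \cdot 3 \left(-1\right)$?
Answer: $600$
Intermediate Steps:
$v{\left(h,E \right)} = -3$ ($v{\left(h,E \right)} = 3 \left(-1\right) = -3$)
$g = 12$
$g + O v{\left(7,8 - 1 \right)} = 12 - -588 = 12 + 588 = 600$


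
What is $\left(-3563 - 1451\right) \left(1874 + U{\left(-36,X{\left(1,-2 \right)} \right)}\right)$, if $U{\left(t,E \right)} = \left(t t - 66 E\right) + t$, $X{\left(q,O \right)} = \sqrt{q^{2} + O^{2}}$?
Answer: $-15713876 + 330924 \sqrt{5} \approx -1.4974 \cdot 10^{7}$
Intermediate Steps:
$X{\left(q,O \right)} = \sqrt{O^{2} + q^{2}}$
$U{\left(t,E \right)} = t + t^{2} - 66 E$ ($U{\left(t,E \right)} = \left(t^{2} - 66 E\right) + t = t + t^{2} - 66 E$)
$\left(-3563 - 1451\right) \left(1874 + U{\left(-36,X{\left(1,-2 \right)} \right)}\right) = \left(-3563 - 1451\right) \left(1874 - \left(36 - 1296 + 66 \sqrt{\left(-2\right)^{2} + 1^{2}}\right)\right) = - 5014 \left(1874 - \left(-1260 + 66 \sqrt{4 + 1}\right)\right) = - 5014 \left(1874 - \left(-1260 + 66 \sqrt{5}\right)\right) = - 5014 \left(1874 + \left(1260 - 66 \sqrt{5}\right)\right) = - 5014 \left(3134 - 66 \sqrt{5}\right) = -15713876 + 330924 \sqrt{5}$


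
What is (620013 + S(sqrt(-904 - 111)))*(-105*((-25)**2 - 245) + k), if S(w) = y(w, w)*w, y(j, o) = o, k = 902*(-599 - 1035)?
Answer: -937019364464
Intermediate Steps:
k = -1473868 (k = 902*(-1634) = -1473868)
S(w) = w**2 (S(w) = w*w = w**2)
(620013 + S(sqrt(-904 - 111)))*(-105*((-25)**2 - 245) + k) = (620013 + (sqrt(-904 - 111))**2)*(-105*((-25)**2 - 245) - 1473868) = (620013 + (sqrt(-1015))**2)*(-105*(625 - 245) - 1473868) = (620013 + (I*sqrt(1015))**2)*(-105*380 - 1473868) = (620013 - 1015)*(-39900 - 1473868) = 618998*(-1513768) = -937019364464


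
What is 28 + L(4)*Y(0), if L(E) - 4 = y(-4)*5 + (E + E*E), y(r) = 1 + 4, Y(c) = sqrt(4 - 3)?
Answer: 77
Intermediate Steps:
Y(c) = 1 (Y(c) = sqrt(1) = 1)
y(r) = 5
L(E) = 29 + E + E**2 (L(E) = 4 + (5*5 + (E + E*E)) = 4 + (25 + (E + E**2)) = 4 + (25 + E + E**2) = 29 + E + E**2)
28 + L(4)*Y(0) = 28 + (29 + 4 + 4**2)*1 = 28 + (29 + 4 + 16)*1 = 28 + 49*1 = 28 + 49 = 77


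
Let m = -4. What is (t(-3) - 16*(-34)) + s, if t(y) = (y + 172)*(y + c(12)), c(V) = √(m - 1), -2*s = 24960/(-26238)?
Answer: 163881/4373 + 169*I*√5 ≈ 37.476 + 377.9*I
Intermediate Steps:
s = 2080/4373 (s = -12480/(-26238) = -12480*(-1)/26238 = -½*(-4160/4373) = 2080/4373 ≈ 0.47565)
c(V) = I*√5 (c(V) = √(-4 - 1) = √(-5) = I*√5)
t(y) = (172 + y)*(y + I*√5) (t(y) = (y + 172)*(y + I*√5) = (172 + y)*(y + I*√5))
(t(-3) - 16*(-34)) + s = (((-3)² + 172*(-3) + 172*I*√5 + I*(-3)*√5) - 16*(-34)) + 2080/4373 = ((9 - 516 + 172*I*√5 - 3*I*√5) + 544) + 2080/4373 = ((-507 + 169*I*√5) + 544) + 2080/4373 = (37 + 169*I*√5) + 2080/4373 = 163881/4373 + 169*I*√5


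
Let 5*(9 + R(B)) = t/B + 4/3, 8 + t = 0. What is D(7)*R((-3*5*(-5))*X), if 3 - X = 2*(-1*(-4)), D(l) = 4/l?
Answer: -65468/13125 ≈ -4.9880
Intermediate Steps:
t = -8 (t = -8 + 0 = -8)
X = -5 (X = 3 - 2*(-1*(-4)) = 3 - 2*4 = 3 - 1*8 = 3 - 8 = -5)
R(B) = -131/15 - 8/(5*B) (R(B) = -9 + (-8/B + 4/3)/5 = -9 + (4/3 - 8/B)/5 = -9 + (4/15 - 8/(5*B)) = -131/15 - 8/(5*B))
D(7)*R((-3*5*(-5))*X) = (4/7)*((-24 - 131*-3*5*(-5)*(-5))/(15*(((-3*5*(-5))*(-5))))) = (4*(⅐))*((-24 - 131*(-15*(-5))*(-5))/(15*((-15*(-5)*(-5))))) = 4*((-24 - 9825*(-5))/(15*((75*(-5)))))/7 = 4*((1/15)*(-24 - 131*(-375))/(-375))/7 = 4*((1/15)*(-1/375)*(-24 + 49125))/7 = 4*((1/15)*(-1/375)*49101)/7 = (4/7)*(-16367/1875) = -65468/13125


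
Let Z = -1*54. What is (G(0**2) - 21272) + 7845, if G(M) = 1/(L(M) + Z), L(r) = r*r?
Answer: -725059/54 ≈ -13427.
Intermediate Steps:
L(r) = r**2
Z = -54
G(M) = 1/(-54 + M**2) (G(M) = 1/(M**2 - 54) = 1/(-54 + M**2))
(G(0**2) - 21272) + 7845 = (1/(-54 + (0**2)**2) - 21272) + 7845 = (1/(-54 + 0**2) - 21272) + 7845 = (1/(-54 + 0) - 21272) + 7845 = (1/(-54) - 21272) + 7845 = (-1/54 - 21272) + 7845 = -1148689/54 + 7845 = -725059/54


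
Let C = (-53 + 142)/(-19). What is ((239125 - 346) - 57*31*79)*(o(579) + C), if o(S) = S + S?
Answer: 2173462818/19 ≈ 1.1439e+8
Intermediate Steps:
o(S) = 2*S
C = -89/19 (C = 89*(-1/19) = -89/19 ≈ -4.6842)
((239125 - 346) - 57*31*79)*(o(579) + C) = ((239125 - 346) - 57*31*79)*(2*579 - 89/19) = (238779 - 1767*79)*(1158 - 89/19) = (238779 - 139593)*(21913/19) = 99186*(21913/19) = 2173462818/19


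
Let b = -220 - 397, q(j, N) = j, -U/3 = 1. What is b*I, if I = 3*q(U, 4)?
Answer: 5553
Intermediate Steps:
U = -3 (U = -3*1 = -3)
I = -9 (I = 3*(-3) = -9)
b = -617
b*I = -617*(-9) = 5553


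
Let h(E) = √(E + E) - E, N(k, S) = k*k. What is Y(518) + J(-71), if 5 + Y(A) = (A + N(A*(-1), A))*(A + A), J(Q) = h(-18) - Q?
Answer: 278520396 + 6*I ≈ 2.7852e+8 + 6.0*I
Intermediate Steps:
N(k, S) = k²
h(E) = -E + √2*√E (h(E) = √(2*E) - E = √2*√E - E = -E + √2*√E)
J(Q) = 18 - Q + 6*I (J(Q) = (-1*(-18) + √2*√(-18)) - Q = (18 + √2*(3*I*√2)) - Q = (18 + 6*I) - Q = 18 - Q + 6*I)
Y(A) = -5 + 2*A*(A + A²) (Y(A) = -5 + (A + (A*(-1))²)*(A + A) = -5 + (A + (-A)²)*(2*A) = -5 + (A + A²)*(2*A) = -5 + 2*A*(A + A²))
Y(518) + J(-71) = (-5 + 2*518² + 2*518³) + (18 - 1*(-71) + 6*I) = (-5 + 2*268324 + 2*138991832) + (18 + 71 + 6*I) = (-5 + 536648 + 277983664) + (89 + 6*I) = 278520307 + (89 + 6*I) = 278520396 + 6*I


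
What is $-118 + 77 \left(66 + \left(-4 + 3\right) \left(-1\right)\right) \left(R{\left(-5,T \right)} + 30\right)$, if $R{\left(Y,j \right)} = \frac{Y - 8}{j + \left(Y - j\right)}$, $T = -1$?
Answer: $\frac{840327}{5} \approx 1.6807 \cdot 10^{5}$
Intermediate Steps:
$R{\left(Y,j \right)} = \frac{-8 + Y}{Y}$
$-118 + 77 \left(66 + \left(-4 + 3\right) \left(-1\right)\right) \left(R{\left(-5,T \right)} + 30\right) = -118 + 77 \left(66 + \left(-4 + 3\right) \left(-1\right)\right) \left(\frac{-8 - 5}{-5} + 30\right) = -118 + 77 \left(66 - -1\right) \left(\left(- \frac{1}{5}\right) \left(-13\right) + 30\right) = -118 + 77 \left(66 + 1\right) \left(\frac{13}{5} + 30\right) = -118 + 77 \cdot 67 \cdot \frac{163}{5} = -118 + 77 \cdot \frac{10921}{5} = -118 + \frac{840917}{5} = \frac{840327}{5}$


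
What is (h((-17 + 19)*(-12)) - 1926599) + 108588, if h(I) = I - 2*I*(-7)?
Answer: -1818371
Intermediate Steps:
h(I) = 15*I (h(I) = I + 14*I = 15*I)
(h((-17 + 19)*(-12)) - 1926599) + 108588 = (15*((-17 + 19)*(-12)) - 1926599) + 108588 = (15*(2*(-12)) - 1926599) + 108588 = (15*(-24) - 1926599) + 108588 = (-360 - 1926599) + 108588 = -1926959 + 108588 = -1818371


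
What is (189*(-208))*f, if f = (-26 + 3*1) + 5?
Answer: 707616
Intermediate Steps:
f = -18 (f = (-26 + 3) + 5 = -23 + 5 = -18)
(189*(-208))*f = (189*(-208))*(-18) = -39312*(-18) = 707616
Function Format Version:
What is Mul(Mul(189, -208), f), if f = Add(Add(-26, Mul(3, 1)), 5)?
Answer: 707616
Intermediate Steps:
f = -18 (f = Add(Add(-26, 3), 5) = Add(-23, 5) = -18)
Mul(Mul(189, -208), f) = Mul(Mul(189, -208), -18) = Mul(-39312, -18) = 707616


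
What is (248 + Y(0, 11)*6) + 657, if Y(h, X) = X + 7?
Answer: 1013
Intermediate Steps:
Y(h, X) = 7 + X
(248 + Y(0, 11)*6) + 657 = (248 + (7 + 11)*6) + 657 = (248 + 18*6) + 657 = (248 + 108) + 657 = 356 + 657 = 1013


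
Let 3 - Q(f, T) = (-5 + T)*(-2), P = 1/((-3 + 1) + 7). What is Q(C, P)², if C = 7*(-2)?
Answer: 1089/25 ≈ 43.560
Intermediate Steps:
P = ⅕ (P = 1/(-2 + 7) = 1/5 = ⅕ ≈ 0.20000)
C = -14
Q(f, T) = -7 + 2*T (Q(f, T) = 3 - (-5 + T)*(-2) = 3 - (10 - 2*T) = 3 + (-10 + 2*T) = -7 + 2*T)
Q(C, P)² = (-7 + 2*(⅕))² = (-7 + ⅖)² = (-33/5)² = 1089/25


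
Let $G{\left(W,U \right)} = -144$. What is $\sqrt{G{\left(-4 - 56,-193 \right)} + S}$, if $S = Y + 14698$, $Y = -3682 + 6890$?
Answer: $\sqrt{17762} \approx 133.27$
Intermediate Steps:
$Y = 3208$
$S = 17906$ ($S = 3208 + 14698 = 17906$)
$\sqrt{G{\left(-4 - 56,-193 \right)} + S} = \sqrt{-144 + 17906} = \sqrt{17762}$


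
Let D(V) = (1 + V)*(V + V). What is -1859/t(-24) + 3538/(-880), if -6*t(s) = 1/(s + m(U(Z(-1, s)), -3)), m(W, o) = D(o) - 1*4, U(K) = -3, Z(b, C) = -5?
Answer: -78525929/440 ≈ -1.7847e+5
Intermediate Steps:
D(V) = 2*V*(1 + V) (D(V) = (1 + V)*(2*V) = 2*V*(1 + V))
m(W, o) = -4 + 2*o*(1 + o) (m(W, o) = 2*o*(1 + o) - 1*4 = 2*o*(1 + o) - 4 = -4 + 2*o*(1 + o))
t(s) = -1/(6*(8 + s)) (t(s) = -1/(6*(s + (-4 + 2*(-3)*(1 - 3)))) = -1/(6*(s + (-4 + 2*(-3)*(-2)))) = -1/(6*(s + (-4 + 12))) = -1/(6*(s + 8)) = -1/(6*(8 + s)))
-1859/t(-24) + 3538/(-880) = -1859/(1/(6*(-8 - 1*(-24)))) + 3538/(-880) = -1859/(1/(6*(-8 + 24))) + 3538*(-1/880) = -1859/((1/6)/16) - 1769/440 = -1859/((1/6)*(1/16)) - 1769/440 = -1859/1/96 - 1769/440 = -1859*96 - 1769/440 = -178464 - 1769/440 = -78525929/440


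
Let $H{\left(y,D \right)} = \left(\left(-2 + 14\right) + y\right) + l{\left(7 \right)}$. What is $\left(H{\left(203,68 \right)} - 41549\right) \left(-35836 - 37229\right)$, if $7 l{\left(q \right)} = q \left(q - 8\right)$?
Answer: $3020141775$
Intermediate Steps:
$l{\left(q \right)} = \frac{q \left(-8 + q\right)}{7}$ ($l{\left(q \right)} = \frac{q \left(q - 8\right)}{7} = \frac{q \left(-8 + q\right)}{7}$)
$H{\left(y,D \right)} = 11 + y$ ($H{\left(y,D \right)} = \left(\left(-2 + 14\right) + y\right) + \frac{1}{7} \cdot 7 \left(-8 + 7\right) = \left(12 + y\right) + \frac{1}{7} \cdot 7 \left(-1\right) = \left(12 + y\right) - 1 = 11 + y$)
$\left(H{\left(203,68 \right)} - 41549\right) \left(-35836 - 37229\right) = \left(\left(11 + 203\right) - 41549\right) \left(-35836 - 37229\right) = \left(214 - 41549\right) \left(-73065\right) = \left(-41335\right) \left(-73065\right) = 3020141775$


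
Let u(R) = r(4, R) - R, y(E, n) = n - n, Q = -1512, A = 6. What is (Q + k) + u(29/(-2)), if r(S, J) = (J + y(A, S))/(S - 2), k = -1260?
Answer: -11059/4 ≈ -2764.8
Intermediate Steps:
y(E, n) = 0
r(S, J) = J/(-2 + S) (r(S, J) = (J + 0)/(S - 2) = J/(-2 + S))
u(R) = -R/2 (u(R) = R/(-2 + 4) - R = R/2 - R = -R/2)
(Q + k) + u(29/(-2)) = (-1512 - 1260) - 29/(2*(-2)) = -2772 - 29*(-1)/(2*2) = -2772 - ½*(-29/2) = -2772 + 29/4 = -11059/4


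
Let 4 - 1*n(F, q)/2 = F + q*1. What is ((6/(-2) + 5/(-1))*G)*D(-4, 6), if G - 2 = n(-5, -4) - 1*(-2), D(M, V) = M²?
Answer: -3840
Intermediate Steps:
n(F, q) = 8 - 2*F - 2*q (n(F, q) = 8 - 2*(F + q*1) = 8 - 2*(F + q) = 8 + (-2*F - 2*q) = 8 - 2*F - 2*q)
G = 30 (G = 2 + ((8 - 2*(-5) - 2*(-4)) - 1*(-2)) = 2 + ((8 + 10 + 8) + 2) = 2 + (26 + 2) = 2 + 28 = 30)
((6/(-2) + 5/(-1))*G)*D(-4, 6) = ((6/(-2) + 5/(-1))*30)*(-4)² = ((6*(-½) + 5*(-1))*30)*16 = ((-3 - 5)*30)*16 = -8*30*16 = -240*16 = -3840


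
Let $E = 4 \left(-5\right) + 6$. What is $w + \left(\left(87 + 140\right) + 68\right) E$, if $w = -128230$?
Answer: $-132360$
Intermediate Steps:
$E = -14$ ($E = -20 + 6 = -14$)
$w + \left(\left(87 + 140\right) + 68\right) E = -128230 + \left(\left(87 + 140\right) + 68\right) \left(-14\right) = -128230 + \left(227 + 68\right) \left(-14\right) = -128230 + 295 \left(-14\right) = -128230 - 4130 = -132360$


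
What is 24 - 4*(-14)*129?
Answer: 7248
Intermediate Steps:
24 - 4*(-14)*129 = 24 + 56*129 = 24 + 7224 = 7248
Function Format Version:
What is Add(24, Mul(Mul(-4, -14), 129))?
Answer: 7248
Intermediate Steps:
Add(24, Mul(Mul(-4, -14), 129)) = Add(24, Mul(56, 129)) = Add(24, 7224) = 7248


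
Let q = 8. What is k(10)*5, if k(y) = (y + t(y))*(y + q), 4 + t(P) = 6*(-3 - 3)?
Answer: -2700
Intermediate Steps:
t(P) = -40 (t(P) = -4 + 6*(-3 - 3) = -4 + 6*(-6) = -4 - 36 = -40)
k(y) = (-40 + y)*(8 + y) (k(y) = (y - 40)*(y + 8) = (-40 + y)*(8 + y))
k(10)*5 = (-320 + 10**2 - 32*10)*5 = (-320 + 100 - 320)*5 = -540*5 = -2700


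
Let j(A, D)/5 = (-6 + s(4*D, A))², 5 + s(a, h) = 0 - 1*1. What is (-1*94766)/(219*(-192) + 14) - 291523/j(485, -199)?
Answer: -6092823131/15132240 ≈ -402.64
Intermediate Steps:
s(a, h) = -6 (s(a, h) = -5 + (0 - 1*1) = -5 + (0 - 1) = -5 - 1 = -6)
j(A, D) = 720 (j(A, D) = 5*(-6 - 6)² = 5*(-12)² = 5*144 = 720)
(-1*94766)/(219*(-192) + 14) - 291523/j(485, -199) = (-1*94766)/(219*(-192) + 14) - 291523/720 = -94766/(-42048 + 14) - 291523*1/720 = -94766/(-42034) - 291523/720 = -94766*(-1/42034) - 291523/720 = 47383/21017 - 291523/720 = -6092823131/15132240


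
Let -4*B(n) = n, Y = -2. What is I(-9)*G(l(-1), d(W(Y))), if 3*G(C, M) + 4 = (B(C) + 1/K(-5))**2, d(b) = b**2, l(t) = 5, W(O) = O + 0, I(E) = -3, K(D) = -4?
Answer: 7/4 ≈ 1.7500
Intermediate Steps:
W(O) = O
B(n) = -n/4
G(C, M) = -4/3 + (-1/4 - C/4)**2/3 (G(C, M) = -4/3 + (-C/4 + 1/(-4))**2/3 = -4/3 + (-C/4 - 1/4)**2/3 = -4/3 + (-1/4 - C/4)**2/3)
I(-9)*G(l(-1), d(W(Y))) = -3*(-4/3 + (1 + 5)**2/48) = -3*(-4/3 + (1/48)*6**2) = -3*(-4/3 + (1/48)*36) = -3*(-4/3 + 3/4) = -3*(-7/12) = 7/4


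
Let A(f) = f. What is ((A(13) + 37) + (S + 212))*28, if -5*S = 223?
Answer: 30436/5 ≈ 6087.2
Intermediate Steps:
S = -223/5 (S = -⅕*223 = -223/5 ≈ -44.600)
((A(13) + 37) + (S + 212))*28 = ((13 + 37) + (-223/5 + 212))*28 = (50 + 837/5)*28 = (1087/5)*28 = 30436/5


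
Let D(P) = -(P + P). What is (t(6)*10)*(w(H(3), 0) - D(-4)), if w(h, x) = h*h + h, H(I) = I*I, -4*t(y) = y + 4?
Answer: -2050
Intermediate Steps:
D(P) = -2*P
t(y) = -1 - y/4 (t(y) = -(y + 4)/4 = -(4 + y)/4 = -1 - y/4)
H(I) = I**2
w(h, x) = h + h**2 (w(h, x) = h**2 + h = h + h**2)
(t(6)*10)*(w(H(3), 0) - D(-4)) = ((-1 - 1/4*6)*10)*(3**2*(1 + 3**2) - (-2)*(-4)) = ((-1 - 3/2)*10)*(9*(1 + 9) - 1*8) = (-5/2*10)*(9*10 - 8) = -25*(90 - 8) = -25*82 = -2050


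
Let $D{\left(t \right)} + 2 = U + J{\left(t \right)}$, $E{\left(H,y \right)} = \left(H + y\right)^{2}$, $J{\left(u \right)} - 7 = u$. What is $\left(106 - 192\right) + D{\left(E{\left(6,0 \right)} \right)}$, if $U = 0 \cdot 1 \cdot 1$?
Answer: $-45$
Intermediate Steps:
$J{\left(u \right)} = 7 + u$
$U = 0$ ($U = 0 \cdot 1 = 0$)
$D{\left(t \right)} = 5 + t$ ($D{\left(t \right)} = -2 + \left(0 + \left(7 + t\right)\right) = -2 + \left(7 + t\right) = 5 + t$)
$\left(106 - 192\right) + D{\left(E{\left(6,0 \right)} \right)} = \left(106 - 192\right) + \left(5 + \left(6 + 0\right)^{2}\right) = -86 + \left(5 + 6^{2}\right) = -86 + \left(5 + 36\right) = -86 + 41 = -45$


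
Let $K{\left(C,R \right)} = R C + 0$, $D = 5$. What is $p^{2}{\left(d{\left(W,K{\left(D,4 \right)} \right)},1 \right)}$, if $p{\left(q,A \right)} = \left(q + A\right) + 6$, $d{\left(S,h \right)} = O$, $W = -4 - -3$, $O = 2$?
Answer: $81$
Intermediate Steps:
$K{\left(C,R \right)} = C R$ ($K{\left(C,R \right)} = C R + 0 = C R$)
$W = -1$ ($W = -4 + 3 = -1$)
$d{\left(S,h \right)} = 2$
$p{\left(q,A \right)} = 6 + A + q$ ($p{\left(q,A \right)} = \left(A + q\right) + 6 = 6 + A + q$)
$p^{2}{\left(d{\left(W,K{\left(D,4 \right)} \right)},1 \right)} = \left(6 + 1 + 2\right)^{2} = 9^{2} = 81$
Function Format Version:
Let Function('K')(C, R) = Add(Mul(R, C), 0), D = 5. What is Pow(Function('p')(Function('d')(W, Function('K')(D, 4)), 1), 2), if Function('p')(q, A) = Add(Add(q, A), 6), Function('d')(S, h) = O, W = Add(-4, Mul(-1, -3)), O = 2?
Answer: 81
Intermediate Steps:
Function('K')(C, R) = Mul(C, R) (Function('K')(C, R) = Add(Mul(C, R), 0) = Mul(C, R))
W = -1 (W = Add(-4, 3) = -1)
Function('d')(S, h) = 2
Function('p')(q, A) = Add(6, A, q) (Function('p')(q, A) = Add(Add(A, q), 6) = Add(6, A, q))
Pow(Function('p')(Function('d')(W, Function('K')(D, 4)), 1), 2) = Pow(Add(6, 1, 2), 2) = Pow(9, 2) = 81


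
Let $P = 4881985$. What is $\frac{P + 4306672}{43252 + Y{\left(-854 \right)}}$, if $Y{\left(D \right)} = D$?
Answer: $\frac{9188657}{42398} \approx 216.72$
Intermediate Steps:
$\frac{P + 4306672}{43252 + Y{\left(-854 \right)}} = \frac{4881985 + 4306672}{43252 - 854} = \frac{9188657}{42398}$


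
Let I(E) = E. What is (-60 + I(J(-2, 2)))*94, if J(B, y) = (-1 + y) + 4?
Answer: -5170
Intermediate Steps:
J(B, y) = 3 + y
(-60 + I(J(-2, 2)))*94 = (-60 + (3 + 2))*94 = (-60 + 5)*94 = -55*94 = -5170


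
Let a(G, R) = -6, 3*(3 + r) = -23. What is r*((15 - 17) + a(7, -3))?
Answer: 256/3 ≈ 85.333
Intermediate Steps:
r = -32/3 (r = -3 + (⅓)*(-23) = -3 - 23/3 = -32/3 ≈ -10.667)
r*((15 - 17) + a(7, -3)) = -32*((15 - 17) - 6)/3 = -32*(-2 - 6)/3 = -32/3*(-8) = 256/3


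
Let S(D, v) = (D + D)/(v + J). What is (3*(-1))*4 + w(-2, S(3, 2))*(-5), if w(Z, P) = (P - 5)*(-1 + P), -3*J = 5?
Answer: -1117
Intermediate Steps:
J = -5/3 (J = -⅓*5 = -5/3 ≈ -1.6667)
S(D, v) = 2*D/(-5/3 + v) (S(D, v) = (D + D)/(v - 5/3) = (2*D)/(-5/3 + v) = 2*D/(-5/3 + v))
w(Z, P) = (-1 + P)*(-5 + P) (w(Z, P) = (-5 + P)*(-1 + P) = (-1 + P)*(-5 + P))
(3*(-1))*4 + w(-2, S(3, 2))*(-5) = (3*(-1))*4 + (5 + (6*3/(-5 + 3*2))² - 36*3/(-5 + 3*2))*(-5) = -3*4 + (5 + (6*3/(-5 + 6))² - 36*3/(-5 + 6))*(-5) = -12 + (5 + (6*3/1)² - 36*3/1)*(-5) = -12 + (5 + (6*3*1)² - 36*3)*(-5) = -12 + (5 + 18² - 6*18)*(-5) = -12 + (5 + 324 - 108)*(-5) = -12 + 221*(-5) = -12 - 1105 = -1117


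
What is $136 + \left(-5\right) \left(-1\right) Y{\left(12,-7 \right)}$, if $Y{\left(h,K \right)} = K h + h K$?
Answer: $-704$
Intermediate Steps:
$Y{\left(h,K \right)} = 2 K h$ ($Y{\left(h,K \right)} = K h + K h = 2 K h$)
$136 + \left(-5\right) \left(-1\right) Y{\left(12,-7 \right)} = 136 + \left(-5\right) \left(-1\right) 2 \left(-7\right) 12 = 136 + 5 \left(-168\right) = 136 - 840 = -704$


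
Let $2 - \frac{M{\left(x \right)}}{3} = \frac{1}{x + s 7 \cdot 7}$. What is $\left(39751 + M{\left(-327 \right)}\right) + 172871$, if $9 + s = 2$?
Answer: $\frac{142460763}{670} \approx 2.1263 \cdot 10^{5}$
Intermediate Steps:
$s = -7$ ($s = -9 + 2 = -7$)
$M{\left(x \right)} = 6 - \frac{3}{-343 + x}$ ($M{\left(x \right)} = 6 - \frac{3}{x + \left(-7\right) 7 \cdot 7} = 6 - \frac{3}{x - 343} = 6 - \frac{3}{-343 + x}$)
$\left(39751 + M{\left(-327 \right)}\right) + 172871 = \left(39751 + \frac{3 \left(-687 + 2 \left(-327\right)\right)}{-343 - 327}\right) + 172871 = \left(39751 + \frac{3 \left(-687 - 654\right)}{-670}\right) + 172871 = \left(39751 + 3 \left(- \frac{1}{670}\right) \left(-1341\right)\right) + 172871 = \left(39751 + \frac{4023}{670}\right) + 172871 = \frac{26637193}{670} + 172871 = \frac{142460763}{670}$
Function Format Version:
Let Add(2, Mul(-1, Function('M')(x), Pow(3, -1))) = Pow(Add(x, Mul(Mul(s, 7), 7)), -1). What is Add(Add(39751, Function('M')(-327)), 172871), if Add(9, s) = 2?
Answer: Rational(142460763, 670) ≈ 2.1263e+5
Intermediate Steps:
s = -7 (s = Add(-9, 2) = -7)
Function('M')(x) = Add(6, Mul(-3, Pow(Add(-343, x), -1))) (Function('M')(x) = Add(6, Mul(-3, Pow(Add(x, Mul(Mul(-7, 7), 7)), -1))) = Add(6, Mul(-3, Pow(Add(x, Mul(-49, 7)), -1))) = Add(6, Mul(-3, Pow(Add(x, -343), -1))) = Add(6, Mul(-3, Pow(Add(-343, x), -1))))
Add(Add(39751, Function('M')(-327)), 172871) = Add(Add(39751, Mul(3, Pow(Add(-343, -327), -1), Add(-687, Mul(2, -327)))), 172871) = Add(Add(39751, Mul(3, Pow(-670, -1), Add(-687, -654))), 172871) = Add(Add(39751, Mul(3, Rational(-1, 670), -1341)), 172871) = Add(Add(39751, Rational(4023, 670)), 172871) = Add(Rational(26637193, 670), 172871) = Rational(142460763, 670)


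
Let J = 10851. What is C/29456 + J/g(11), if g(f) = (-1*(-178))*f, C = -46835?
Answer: 113962063/28837424 ≈ 3.9519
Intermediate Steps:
g(f) = 178*f
C/29456 + J/g(11) = -46835/29456 + 10851/((178*11)) = -46835*1/29456 + 10851/1958 = -46835/29456 + 10851*(1/1958) = -46835/29456 + 10851/1958 = 113962063/28837424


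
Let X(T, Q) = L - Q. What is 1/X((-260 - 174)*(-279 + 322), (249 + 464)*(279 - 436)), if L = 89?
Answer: 1/112030 ≈ 8.9262e-6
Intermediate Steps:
X(T, Q) = 89 - Q
1/X((-260 - 174)*(-279 + 322), (249 + 464)*(279 - 436)) = 1/(89 - (249 + 464)*(279 - 436)) = 1/(89 - 713*(-157)) = 1/(89 - 1*(-111941)) = 1/(89 + 111941) = 1/112030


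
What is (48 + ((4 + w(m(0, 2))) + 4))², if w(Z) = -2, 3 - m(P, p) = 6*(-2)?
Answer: 2916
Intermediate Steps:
m(P, p) = 15 (m(P, p) = 3 - 6*(-2) = 3 - 1*(-12) = 3 + 12 = 15)
(48 + ((4 + w(m(0, 2))) + 4))² = (48 + ((4 - 2) + 4))² = (48 + (2 + 4))² = (48 + 6)² = 54² = 2916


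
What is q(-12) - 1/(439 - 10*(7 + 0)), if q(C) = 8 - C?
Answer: 7379/369 ≈ 19.997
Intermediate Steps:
q(-12) - 1/(439 - 10*(7 + 0)) = (8 - 1*(-12)) - 1/(439 - 10*(7 + 0)) = (8 + 12) - 1/(439 - 10*7) = 20 - 1/(439 - 70) = 20 - 1/369 = 7379/369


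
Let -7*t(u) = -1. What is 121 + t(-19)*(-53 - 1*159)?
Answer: 635/7 ≈ 90.714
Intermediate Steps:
t(u) = ⅐ (t(u) = -⅐*(-1) = ⅐)
121 + t(-19)*(-53 - 1*159) = 121 + (-53 - 1*159)/7 = 121 + (-53 - 159)/7 = 121 + (⅐)*(-212) = 121 - 212/7 = 635/7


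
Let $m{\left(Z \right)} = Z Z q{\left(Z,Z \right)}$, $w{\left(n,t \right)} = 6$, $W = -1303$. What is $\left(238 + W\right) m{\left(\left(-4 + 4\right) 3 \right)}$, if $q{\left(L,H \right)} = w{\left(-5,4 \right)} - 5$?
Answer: $0$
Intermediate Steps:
$q{\left(L,H \right)} = 1$ ($q{\left(L,H \right)} = 6 - 5 = 1$)
$m{\left(Z \right)} = Z^{2}$ ($m{\left(Z \right)} = Z Z 1 = Z^{2} \cdot 1 = Z^{2}$)
$\left(238 + W\right) m{\left(\left(-4 + 4\right) 3 \right)} = \left(238 - 1303\right) \left(\left(-4 + 4\right) 3\right)^{2} = - 1065 \left(0 \cdot 3\right)^{2} = - 1065 \cdot 0^{2} = \left(-1065\right) 0 = 0$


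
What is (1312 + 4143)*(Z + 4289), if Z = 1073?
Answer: 29249710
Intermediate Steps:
(1312 + 4143)*(Z + 4289) = (1312 + 4143)*(1073 + 4289) = 5455*5362 = 29249710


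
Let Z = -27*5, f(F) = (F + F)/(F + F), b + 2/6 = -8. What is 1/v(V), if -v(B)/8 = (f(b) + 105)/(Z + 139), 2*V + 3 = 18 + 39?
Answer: -1/212 ≈ -0.0047170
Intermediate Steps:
b = -25/3 (b = -1/3 - 8 = -25/3 ≈ -8.3333)
f(F) = 1 (f(F) = (2*F)/((2*F)) = (2*F)*(1/(2*F)) = 1)
Z = -135
V = 27 (V = -3/2 + (18 + 39)/2 = -3/2 + (1/2)*57 = -3/2 + 57/2 = 27)
v(B) = -212 (v(B) = -8*(1 + 105)/(-135 + 139) = -848/4 = -8*53/2 = -212)
1/v(V) = 1/(-212) = -1/212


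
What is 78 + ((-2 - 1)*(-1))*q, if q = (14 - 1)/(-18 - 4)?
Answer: 1677/22 ≈ 76.227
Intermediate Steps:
q = -13/22 (q = 13/(-22) = 13*(-1/22) = -13/22 ≈ -0.59091)
78 + ((-2 - 1)*(-1))*q = 78 + ((-2 - 1)*(-1))*(-13/22) = 78 - 3*(-1)*(-13/22) = 78 + 3*(-13/22) = 78 - 39/22 = 1677/22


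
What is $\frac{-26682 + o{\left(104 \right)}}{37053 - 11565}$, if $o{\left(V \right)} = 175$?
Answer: $- \frac{26507}{25488} \approx -1.04$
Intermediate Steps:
$\frac{-26682 + o{\left(104 \right)}}{37053 - 11565} = \frac{-26682 + 175}{37053 - 11565} = - \frac{26507}{37053 - 11565} = - \frac{26507}{25488}$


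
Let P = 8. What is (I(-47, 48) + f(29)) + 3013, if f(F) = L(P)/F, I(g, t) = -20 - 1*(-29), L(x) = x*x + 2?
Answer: 87704/29 ≈ 3024.3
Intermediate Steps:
L(x) = 2 + x² (L(x) = x² + 2 = 2 + x²)
I(g, t) = 9 (I(g, t) = -20 + 29 = 9)
f(F) = 66/F (f(F) = (2 + 8²)/F = (2 + 64)/F = 66/F)
(I(-47, 48) + f(29)) + 3013 = (9 + 66/29) + 3013 = 327/29 + 3013 = 87704/29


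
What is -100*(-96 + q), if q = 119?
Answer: -2300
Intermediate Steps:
-100*(-96 + q) = -100*(-96 + 119) = -100*23 = -2300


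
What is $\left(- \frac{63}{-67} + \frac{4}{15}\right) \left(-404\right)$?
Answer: $- \frac{490052}{1005} \approx -487.61$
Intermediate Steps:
$\left(- \frac{63}{-67} + \frac{4}{15}\right) \left(-404\right) = \left(\left(-63\right) \left(- \frac{1}{67}\right) + 4 \cdot \frac{1}{15}\right) \left(-404\right) = \left(\frac{63}{67} + \frac{4}{15}\right) \left(-404\right) = \frac{1213}{1005} \left(-404\right) = - \frac{490052}{1005}$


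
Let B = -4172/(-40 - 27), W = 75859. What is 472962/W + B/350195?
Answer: 1585350661754/254269235405 ≈ 6.2349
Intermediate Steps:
B = 4172/67 (B = -4172/(-67) = -4172*(-1/67) = 4172/67 ≈ 62.269)
472962/W + B/350195 = 472962/75859 + (4172/67)/350195 = 472962*(1/75859) + (4172/67)*(1/350195) = 67566/10837 + 4172/23463065 = 1585350661754/254269235405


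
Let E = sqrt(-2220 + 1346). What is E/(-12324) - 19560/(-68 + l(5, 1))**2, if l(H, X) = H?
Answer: -6520/1323 - I*sqrt(874)/12324 ≈ -4.9282 - 0.0023989*I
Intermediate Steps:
E = I*sqrt(874) (E = sqrt(-874) = I*sqrt(874) ≈ 29.563*I)
E/(-12324) - 19560/(-68 + l(5, 1))**2 = (I*sqrt(874))/(-12324) - 19560/(-68 + 5)**2 = (I*sqrt(874))*(-1/12324) - 19560/((-63)**2) = -I*sqrt(874)/12324 - 19560/3969 = -I*sqrt(874)/12324 - 19560*1/3969 = -I*sqrt(874)/12324 - 6520/1323 = -6520/1323 - I*sqrt(874)/12324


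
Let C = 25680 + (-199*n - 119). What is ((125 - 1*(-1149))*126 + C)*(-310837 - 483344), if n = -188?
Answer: -177497070957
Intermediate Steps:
C = 62973 (C = 25680 + (-199*(-188) - 119) = 25680 + (37412 - 119) = 25680 + 37293 = 62973)
((125 - 1*(-1149))*126 + C)*(-310837 - 483344) = ((125 - 1*(-1149))*126 + 62973)*(-310837 - 483344) = ((125 + 1149)*126 + 62973)*(-794181) = (1274*126 + 62973)*(-794181) = (160524 + 62973)*(-794181) = 223497*(-794181) = -177497070957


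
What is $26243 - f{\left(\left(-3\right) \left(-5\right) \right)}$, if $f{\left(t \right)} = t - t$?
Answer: $26243$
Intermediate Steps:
$f{\left(t \right)} = 0$
$26243 - f{\left(\left(-3\right) \left(-5\right) \right)} = 26243 - 0 = 26243 + 0 = 26243$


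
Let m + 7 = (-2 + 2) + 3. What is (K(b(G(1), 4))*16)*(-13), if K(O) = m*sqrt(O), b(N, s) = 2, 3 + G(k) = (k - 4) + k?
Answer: 832*sqrt(2) ≈ 1176.6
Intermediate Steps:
G(k) = -7 + 2*k (G(k) = -3 + ((k - 4) + k) = -3 + ((-4 + k) + k) = -3 + (-4 + 2*k) = -7 + 2*k)
m = -4 (m = -7 + ((-2 + 2) + 3) = -7 + (0 + 3) = -7 + 3 = -4)
K(O) = -4*sqrt(O)
(K(b(G(1), 4))*16)*(-13) = (-4*sqrt(2)*16)*(-13) = -64*sqrt(2)*(-13) = 832*sqrt(2)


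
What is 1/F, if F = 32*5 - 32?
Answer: 1/128 ≈ 0.0078125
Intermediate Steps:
F = 128 (F = 160 - 32 = 128)
1/F = 1/128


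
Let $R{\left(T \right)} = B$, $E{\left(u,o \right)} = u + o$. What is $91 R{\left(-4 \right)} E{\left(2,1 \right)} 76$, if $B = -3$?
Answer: $-62244$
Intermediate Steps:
$E{\left(u,o \right)} = o + u$
$R{\left(T \right)} = -3$
$91 R{\left(-4 \right)} E{\left(2,1 \right)} 76 = 91 \left(- 3 \left(1 + 2\right)\right) 76 = 91 \left(\left(-3\right) 3\right) 76 = 91 \left(-9\right) 76 = \left(-819\right) 76 = -62244$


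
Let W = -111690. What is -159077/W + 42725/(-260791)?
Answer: 36713894657/29127746790 ≈ 1.2604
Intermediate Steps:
-159077/W + 42725/(-260791) = -159077/(-111690) + 42725/(-260791) = -159077*(-1/111690) + 42725*(-1/260791) = 159077/111690 - 42725/260791 = 36713894657/29127746790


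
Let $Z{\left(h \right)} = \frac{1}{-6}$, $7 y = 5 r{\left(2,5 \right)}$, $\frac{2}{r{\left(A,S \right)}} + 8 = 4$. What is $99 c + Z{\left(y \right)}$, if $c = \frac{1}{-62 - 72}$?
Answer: $- \frac{182}{201} \approx -0.90547$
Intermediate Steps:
$r{\left(A,S \right)} = - \frac{1}{2}$ ($r{\left(A,S \right)} = \frac{2}{-8 + 4} = \frac{2}{-4} = 2 \left(- \frac{1}{4}\right) = - \frac{1}{2}$)
$y = - \frac{5}{14}$ ($y = \frac{5 \left(- \frac{1}{2}\right)}{7} = \frac{1}{7} \left(- \frac{5}{2}\right) = - \frac{5}{14} \approx -0.35714$)
$c = - \frac{1}{134}$ ($c = \frac{1}{-134} = - \frac{1}{134} \approx -0.0074627$)
$Z{\left(h \right)} = - \frac{1}{6}$
$99 c + Z{\left(y \right)} = 99 \left(- \frac{1}{134}\right) - \frac{1}{6} = - \frac{99}{134} - \frac{1}{6} = - \frac{182}{201}$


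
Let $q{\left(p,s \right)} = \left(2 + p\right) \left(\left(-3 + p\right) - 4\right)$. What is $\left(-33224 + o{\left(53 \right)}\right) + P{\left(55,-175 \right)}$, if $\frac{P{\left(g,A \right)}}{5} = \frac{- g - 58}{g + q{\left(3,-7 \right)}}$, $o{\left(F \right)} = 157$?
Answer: $- \frac{231582}{7} \approx -33083.0$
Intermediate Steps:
$q{\left(p,s \right)} = \left(-7 + p\right) \left(2 + p\right)$ ($q{\left(p,s \right)} = \left(2 + p\right) \left(-7 + p\right) = \left(-7 + p\right) \left(2 + p\right)$)
$P{\left(g,A \right)} = \frac{5 \left(-58 - g\right)}{-20 + g}$ ($P{\left(g,A \right)} = 5 \frac{- g - 58}{g - \left(29 - 9\right)} = 5 \frac{-58 - g}{g - 20} = 5 \frac{-58 - g}{-20 + g} = \frac{5 \left(-58 - g\right)}{-20 + g}$)
$\left(-33224 + o{\left(53 \right)}\right) + P{\left(55,-175 \right)} = \left(-33224 + 157\right) + \frac{5 \left(-58 - 55\right)}{-20 + 55} = -33067 + \frac{5 \left(-58 - 55\right)}{35} = -33067 + 5 \cdot \frac{1}{35} \left(-113\right) = -33067 - \frac{113}{7} = - \frac{231582}{7}$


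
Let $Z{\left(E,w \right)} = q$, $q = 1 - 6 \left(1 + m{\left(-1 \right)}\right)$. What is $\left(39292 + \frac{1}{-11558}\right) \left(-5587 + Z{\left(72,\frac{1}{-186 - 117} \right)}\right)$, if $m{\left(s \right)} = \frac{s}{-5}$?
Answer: $- \frac{1270039352421}{5779} \approx -2.1977 \cdot 10^{8}$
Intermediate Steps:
$m{\left(s \right)} = - \frac{s}{5}$ ($m{\left(s \right)} = s \left(- \frac{1}{5}\right) = - \frac{s}{5}$)
$q = - \frac{31}{5}$ ($q = 1 - 6 \left(1 - - \frac{1}{5}\right) = 1 - 6 \left(1 + \frac{1}{5}\right) = 1 - \frac{36}{5} = - \frac{31}{5} \approx -6.2$)
$Z{\left(E,w \right)} = - \frac{31}{5}$
$\left(39292 + \frac{1}{-11558}\right) \left(-5587 + Z{\left(72,\frac{1}{-186 - 117} \right)}\right) = \left(39292 + \frac{1}{-11558}\right) \left(-5587 - \frac{31}{5}\right) = \left(39292 - \frac{1}{11558}\right) \left(- \frac{27966}{5}\right) = \frac{454136935}{11558} \left(- \frac{27966}{5}\right) = - \frac{1270039352421}{5779}$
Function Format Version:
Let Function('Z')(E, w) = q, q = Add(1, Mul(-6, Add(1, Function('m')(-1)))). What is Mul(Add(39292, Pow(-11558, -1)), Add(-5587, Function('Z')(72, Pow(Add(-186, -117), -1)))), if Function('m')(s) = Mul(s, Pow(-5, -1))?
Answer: Rational(-1270039352421, 5779) ≈ -2.1977e+8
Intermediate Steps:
Function('m')(s) = Mul(Rational(-1, 5), s) (Function('m')(s) = Mul(s, Rational(-1, 5)) = Mul(Rational(-1, 5), s))
q = Rational(-31, 5) (q = Add(1, Mul(-6, Add(1, Mul(Rational(-1, 5), -1)))) = Add(1, Mul(-6, Add(1, Rational(1, 5)))) = Add(1, Mul(-6, Rational(6, 5))) = Add(1, Rational(-36, 5)) = Rational(-31, 5) ≈ -6.2000)
Function('Z')(E, w) = Rational(-31, 5)
Mul(Add(39292, Pow(-11558, -1)), Add(-5587, Function('Z')(72, Pow(Add(-186, -117), -1)))) = Mul(Add(39292, Pow(-11558, -1)), Add(-5587, Rational(-31, 5))) = Mul(Add(39292, Rational(-1, 11558)), Rational(-27966, 5)) = Mul(Rational(454136935, 11558), Rational(-27966, 5)) = Rational(-1270039352421, 5779)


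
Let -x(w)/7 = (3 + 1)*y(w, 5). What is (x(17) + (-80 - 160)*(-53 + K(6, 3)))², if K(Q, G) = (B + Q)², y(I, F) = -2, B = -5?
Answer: 157151296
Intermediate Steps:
x(w) = 56 (x(w) = -7*(3 + 1)*(-2) = -28*(-2) = -7*(-8) = 56)
K(Q, G) = (-5 + Q)²
(x(17) + (-80 - 160)*(-53 + K(6, 3)))² = (56 + (-80 - 160)*(-53 + (-5 + 6)²))² = (56 - 240*(-53 + 1²))² = (56 - 240*(-53 + 1))² = (56 - 240*(-52))² = (56 + 12480)² = 12536² = 157151296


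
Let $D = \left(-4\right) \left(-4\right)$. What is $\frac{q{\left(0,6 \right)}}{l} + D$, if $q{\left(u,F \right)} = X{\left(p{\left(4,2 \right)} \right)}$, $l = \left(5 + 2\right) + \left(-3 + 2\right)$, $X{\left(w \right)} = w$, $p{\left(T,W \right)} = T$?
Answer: $\frac{50}{3} \approx 16.667$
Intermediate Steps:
$l = 6$ ($l = 7 - 1 = 6$)
$q{\left(u,F \right)} = 4$
$D = 16$
$\frac{q{\left(0,6 \right)}}{l} + D = \frac{1}{6} \cdot 4 + 16 = \frac{2}{3} + 16 = \frac{50}{3}$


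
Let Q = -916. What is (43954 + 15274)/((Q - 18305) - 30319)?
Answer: -14807/12385 ≈ -1.1956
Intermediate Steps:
(43954 + 15274)/((Q - 18305) - 30319) = (43954 + 15274)/((-916 - 18305) - 30319) = 59228/(-19221 - 30319) = 59228/(-49540) = 59228*(-1/49540) = -14807/12385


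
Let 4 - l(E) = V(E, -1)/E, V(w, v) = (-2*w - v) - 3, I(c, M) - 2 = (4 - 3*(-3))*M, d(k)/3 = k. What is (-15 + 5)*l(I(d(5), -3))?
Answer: -2200/37 ≈ -59.459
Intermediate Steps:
d(k) = 3*k
I(c, M) = 2 + 13*M (I(c, M) = 2 + (4 - 3*(-3))*M = 2 + (4 + 9)*M = 2 + 13*M)
V(w, v) = -3 - v - 2*w (V(w, v) = (-v - 2*w) - 3 = -3 - v - 2*w)
l(E) = 4 - (-2 - 2*E)/E (l(E) = 4 - (-3 - 1*(-1) - 2*E)/E = 4 - (-3 + 1 - 2*E)/E = 4 - (-2 - 2*E)/E)
(-15 + 5)*l(I(d(5), -3)) = (-15 + 5)*(6 + 2/(2 + 13*(-3))) = -10*(6 + 2/(2 - 39)) = -10*(6 + 2/(-37)) = -10*(6 + 2*(-1/37)) = -10*(6 - 2/37) = -10*220/37 = -2200/37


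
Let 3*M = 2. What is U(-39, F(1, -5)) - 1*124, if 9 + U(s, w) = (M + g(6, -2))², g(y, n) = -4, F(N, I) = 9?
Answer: -1097/9 ≈ -121.89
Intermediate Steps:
M = ⅔ (M = (⅓)*2 = ⅔ ≈ 0.66667)
U(s, w) = 19/9 (U(s, w) = -9 + (⅔ - 4)² = -9 + (-10/3)² = -9 + 100/9 = 19/9)
U(-39, F(1, -5)) - 1*124 = 19/9 - 1*124 = 19/9 - 124 = -1097/9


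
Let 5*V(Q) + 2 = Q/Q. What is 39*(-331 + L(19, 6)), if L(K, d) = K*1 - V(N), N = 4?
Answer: -60801/5 ≈ -12160.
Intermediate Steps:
V(Q) = -⅕ (V(Q) = -⅖ + (Q/Q)/5 = -⅖ + (⅕)*1 = -⅖ + ⅕ = -⅕)
L(K, d) = ⅕ + K (L(K, d) = K*1 - 1*(-⅕) = K + ⅕ = ⅕ + K)
39*(-331 + L(19, 6)) = 39*(-331 + (⅕ + 19)) = 39*(-331 + 96/5) = 39*(-1559/5) = -60801/5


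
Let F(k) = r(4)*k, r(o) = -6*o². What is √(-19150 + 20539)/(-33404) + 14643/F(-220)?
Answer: 4881/7040 - √1389/33404 ≈ 0.69221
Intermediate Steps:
F(k) = -96*k (F(k) = (-6*4²)*k = (-6*16)*k = -96*k)
√(-19150 + 20539)/(-33404) + 14643/F(-220) = √(-19150 + 20539)/(-33404) + 14643/((-96*(-220))) = √1389*(-1/33404) + 14643/21120 = -√1389/33404 + 14643*(1/21120) = -√1389/33404 + 4881/7040 = 4881/7040 - √1389/33404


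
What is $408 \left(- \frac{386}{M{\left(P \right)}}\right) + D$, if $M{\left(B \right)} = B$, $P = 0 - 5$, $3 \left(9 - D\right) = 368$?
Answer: $\frac{470759}{15} \approx 31384.0$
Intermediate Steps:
$D = - \frac{341}{3}$ ($D = 9 - \frac{368}{3} = - \frac{341}{3} \approx -113.67$)
$P = -5$ ($P = 0 - 5 = -5$)
$408 \left(- \frac{386}{M{\left(P \right)}}\right) + D = 408 \left(- \frac{386}{-5}\right) - \frac{341}{3} = 408 \left(\left(-386\right) \left(- \frac{1}{5}\right)\right) - \frac{341}{3} = 408 \cdot \frac{386}{5} - \frac{341}{3} = \frac{157488}{5} - \frac{341}{3} = \frac{470759}{15}$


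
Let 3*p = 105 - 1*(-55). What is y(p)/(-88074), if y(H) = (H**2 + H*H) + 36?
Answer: -25762/396333 ≈ -0.065001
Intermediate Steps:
p = 160/3 (p = (105 - 1*(-55))/3 = (105 + 55)/3 = (1/3)*160 = 160/3 ≈ 53.333)
y(H) = 36 + 2*H**2 (y(H) = (H**2 + H**2) + 36 = 2*H**2 + 36 = 36 + 2*H**2)
y(p)/(-88074) = (36 + 2*(160/3)**2)/(-88074) = (36 + 2*(25600/9))*(-1/88074) = (36 + 51200/9)*(-1/88074) = (51524/9)*(-1/88074) = -25762/396333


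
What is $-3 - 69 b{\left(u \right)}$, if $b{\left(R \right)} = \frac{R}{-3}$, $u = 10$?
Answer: $227$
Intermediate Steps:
$b{\left(R \right)} = - \frac{R}{3}$ ($b{\left(R \right)} = R \left(- \frac{1}{3}\right) = - \frac{R}{3}$)
$-3 - 69 b{\left(u \right)} = -3 - 69 \left(\left(- \frac{1}{3}\right) 10\right) = -3 - -230 = -3 + 230 = 227$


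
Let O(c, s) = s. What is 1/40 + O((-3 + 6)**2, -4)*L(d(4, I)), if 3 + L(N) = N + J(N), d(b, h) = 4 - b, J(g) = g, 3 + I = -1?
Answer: 481/40 ≈ 12.025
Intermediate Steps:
I = -4 (I = -3 - 1 = -4)
L(N) = -3 + 2*N (L(N) = -3 + (N + N) = -3 + 2*N)
1/40 + O((-3 + 6)**2, -4)*L(d(4, I)) = 1/40 - 4*(-3 + 2*(4 - 1*4)) = 1/40 - 4*(-3 + 2*(4 - 4)) = 1/40 - 4*(-3 + 2*0) = 1/40 - 4*(-3 + 0) = 1/40 - 4*(-3) = 1/40 + 12 = 481/40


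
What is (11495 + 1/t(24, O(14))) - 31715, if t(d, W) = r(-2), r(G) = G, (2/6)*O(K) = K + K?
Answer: -40441/2 ≈ -20221.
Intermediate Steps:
O(K) = 6*K (O(K) = 3*(K + K) = 3*(2*K) = 6*K)
t(d, W) = -2
(11495 + 1/t(24, O(14))) - 31715 = (11495 + 1/(-2)) - 31715 = (11495 - ½) - 31715 = 22989/2 - 31715 = -40441/2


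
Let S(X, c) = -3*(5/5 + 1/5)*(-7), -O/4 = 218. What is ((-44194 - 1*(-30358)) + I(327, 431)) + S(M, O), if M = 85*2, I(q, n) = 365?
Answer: -67229/5 ≈ -13446.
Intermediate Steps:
O = -872 (O = -4*218 = -872)
M = 170
S(X, c) = 126/5 (S(X, c) = -3*(5*(⅕) + 1*(⅕))*(-7) = -3*(1 + ⅕)*(-7) = -3*6/5*(-7) = -18/5*(-7) = 126/5)
((-44194 - 1*(-30358)) + I(327, 431)) + S(M, O) = ((-44194 - 1*(-30358)) + 365) + 126/5 = ((-44194 + 30358) + 365) + 126/5 = (-13836 + 365) + 126/5 = -13471 + 126/5 = -67229/5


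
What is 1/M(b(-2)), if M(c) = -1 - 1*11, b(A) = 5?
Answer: -1/12 ≈ -0.083333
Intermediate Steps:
M(c) = -12 (M(c) = -1 - 11 = -12)
1/M(b(-2)) = 1/(-12) = -1/12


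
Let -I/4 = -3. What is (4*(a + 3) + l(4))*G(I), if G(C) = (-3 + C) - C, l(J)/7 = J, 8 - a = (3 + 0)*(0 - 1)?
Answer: -252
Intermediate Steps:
a = 11 (a = 8 - (3 + 0)*(0 - 1) = 8 - 3*(-1) = 8 - 1*(-3) = 8 + 3 = 11)
I = 12 (I = -4*(-3) = 12)
l(J) = 7*J
G(C) = -3
(4*(a + 3) + l(4))*G(I) = (4*(11 + 3) + 7*4)*(-3) = (4*14 + 28)*(-3) = (56 + 28)*(-3) = 84*(-3) = -252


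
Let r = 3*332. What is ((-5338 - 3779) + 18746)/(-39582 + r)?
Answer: -9629/38586 ≈ -0.24955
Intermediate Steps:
r = 996
((-5338 - 3779) + 18746)/(-39582 + r) = ((-5338 - 3779) + 18746)/(-39582 + 996) = (-9117 + 18746)/(-38586) = 9629*(-1/38586) = -9629/38586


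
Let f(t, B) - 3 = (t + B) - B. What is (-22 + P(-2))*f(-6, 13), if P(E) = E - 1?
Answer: 75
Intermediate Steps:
f(t, B) = 3 + t (f(t, B) = 3 + ((t + B) - B) = 3 + ((B + t) - B) = 3 + t)
P(E) = -1 + E
(-22 + P(-2))*f(-6, 13) = (-22 + (-1 - 2))*(3 - 6) = (-22 - 3)*(-3) = -25*(-3) = 75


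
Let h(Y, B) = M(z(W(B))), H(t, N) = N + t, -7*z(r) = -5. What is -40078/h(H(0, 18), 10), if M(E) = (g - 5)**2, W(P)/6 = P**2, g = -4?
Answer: -40078/81 ≈ -494.79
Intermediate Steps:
W(P) = 6*P**2
z(r) = 5/7 (z(r) = -1/7*(-5) = 5/7)
M(E) = 81 (M(E) = (-4 - 5)**2 = (-9)**2 = 81)
h(Y, B) = 81
-40078/h(H(0, 18), 10) = -40078/81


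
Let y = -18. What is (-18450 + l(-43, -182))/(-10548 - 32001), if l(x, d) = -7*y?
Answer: 6108/14183 ≈ 0.43066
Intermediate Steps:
l(x, d) = 126 (l(x, d) = -7*(-18) = 126)
(-18450 + l(-43, -182))/(-10548 - 32001) = (-18450 + 126)/(-10548 - 32001) = -18324/(-42549) = -18324*(-1/42549) = 6108/14183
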